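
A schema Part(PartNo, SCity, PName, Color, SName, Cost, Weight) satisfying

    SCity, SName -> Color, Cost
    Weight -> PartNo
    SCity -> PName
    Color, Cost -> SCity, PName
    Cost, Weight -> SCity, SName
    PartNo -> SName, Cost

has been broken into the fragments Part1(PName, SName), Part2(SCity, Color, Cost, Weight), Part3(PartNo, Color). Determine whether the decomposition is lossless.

No

Chase test. Columns are PartNo, SCity, PName, Color, SName, Cost, Weight; row i has aⱼ where attribute j ∈ Parti, else bᵢⱼ.
Initial tableau (one row per fragment):
  row 1: b11 b12 a3 b14 a5 b16 b17
  row 2: b21 a2 b23 a4 b25 a6 a7
  row 3: a1 b32 b33 a4 b35 b36 b37
No row becomes fully distinguished — the join is lossy.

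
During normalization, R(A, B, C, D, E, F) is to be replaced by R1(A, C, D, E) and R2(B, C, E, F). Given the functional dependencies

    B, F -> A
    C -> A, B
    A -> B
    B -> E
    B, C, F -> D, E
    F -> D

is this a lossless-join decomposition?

No

Common attributes: R1 ∩ R2 = {C, E}.
Closure of {C, E}: C → A, B applies, adding A, B. So (C, E)⁺ = {A, B, C, E}.
The closure contains neither all of R1 = {A, C, D, E} nor all of R2 = {B, C, E, F}, so the common attributes are not a superkey of either fragment. The join is lossy.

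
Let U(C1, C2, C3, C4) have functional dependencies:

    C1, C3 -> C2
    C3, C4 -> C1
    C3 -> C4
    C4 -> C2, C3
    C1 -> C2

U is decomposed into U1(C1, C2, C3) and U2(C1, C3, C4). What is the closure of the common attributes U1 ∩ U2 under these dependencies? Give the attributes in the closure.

C1, C2, C3, C4

U1 ∩ U2 = {C1, C3}.
C1, C3 → C2 applies, adding C2
C3 → C4 applies, adding C4
Closure: {C1, C2, C3, C4}.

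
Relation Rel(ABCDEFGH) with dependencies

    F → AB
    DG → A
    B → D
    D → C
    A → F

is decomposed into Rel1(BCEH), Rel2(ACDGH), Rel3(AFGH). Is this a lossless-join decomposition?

Chase test. Columns are ABCDEFGH; row i has aⱼ where attribute j ∈ Reli, else bᵢⱼ.
Initial tableau (one row per fragment):
  row 1: b11 a2 a3 b14 a5 b16 b17 a8
  row 2: a1 b22 a3 a4 b25 b26 a7 a8
  row 3: a1 b32 b33 b34 b35 a6 a7 a8
Rows 2 and 3 agree on A; apply A→F and equate their F entries.
Rows 2 and 3 agree on F; apply F→AB and equate their AB entries.
Rows 2 and 3 agree on B; apply B→D and equate their D entries.
Rows 2 and 3 agree on D; apply D→C and equate their C entries.
No row becomes fully distinguished — the join is lossy.

No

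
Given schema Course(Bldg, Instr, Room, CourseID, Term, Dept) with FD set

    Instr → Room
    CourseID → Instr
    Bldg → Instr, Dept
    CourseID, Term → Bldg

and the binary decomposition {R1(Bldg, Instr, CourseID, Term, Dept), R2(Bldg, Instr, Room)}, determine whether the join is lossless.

Common attributes: R1 ∩ R2 = {Bldg, Instr}.
Closure of {Bldg, Instr}: Instr → Room applies, adding Room; Bldg → Instr, Dept applies, adding Dept. So (Bldg, Instr)⁺ = {Bldg, Instr, Room, Dept}.
This closure contains every attribute of R2, so R1 ∩ R2 → R2. The join is lossless.

Yes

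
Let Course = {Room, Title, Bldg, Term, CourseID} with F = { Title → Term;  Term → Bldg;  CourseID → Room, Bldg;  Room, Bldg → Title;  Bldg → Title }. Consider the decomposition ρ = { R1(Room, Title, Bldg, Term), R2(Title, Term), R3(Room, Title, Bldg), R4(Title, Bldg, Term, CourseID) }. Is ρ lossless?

No

Chase test. Columns are Room, Title, Bldg, Term, CourseID; row i has aⱼ where attribute j ∈ Ri, else bᵢⱼ.
Initial tableau (one row per fragment):
  row 1: a1 a2 a3 a4 b15
  row 2: b21 a2 b23 a4 b25
  row 3: a1 a2 a3 b34 b35
  row 4: b41 a2 a3 a4 a5
Rows 1 and 3 agree on Title; apply Title→Term and equate their Term entries.
Rows 1 and 2 agree on Term; apply Term→Bldg and equate their Bldg entries.
No row becomes fully distinguished — the join is lossy.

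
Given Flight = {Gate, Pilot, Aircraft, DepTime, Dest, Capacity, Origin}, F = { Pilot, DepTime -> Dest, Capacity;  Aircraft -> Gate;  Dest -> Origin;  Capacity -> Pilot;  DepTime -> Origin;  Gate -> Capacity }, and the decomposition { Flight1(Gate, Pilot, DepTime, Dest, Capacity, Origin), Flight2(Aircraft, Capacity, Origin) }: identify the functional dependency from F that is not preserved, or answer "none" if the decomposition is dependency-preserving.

Check Aircraft → Gate: no single fragment contains all of {Gate, Aircraft}, and the restricted closure of {Aircraft} across the fragments never reaches {Gate}.
Pilot, DepTime → Dest, Capacity is preserved.
Dest → Origin is preserved.
Capacity → Pilot is preserved.
DepTime → Origin is preserved.
Gate → Capacity is preserved.

Aircraft -> Gate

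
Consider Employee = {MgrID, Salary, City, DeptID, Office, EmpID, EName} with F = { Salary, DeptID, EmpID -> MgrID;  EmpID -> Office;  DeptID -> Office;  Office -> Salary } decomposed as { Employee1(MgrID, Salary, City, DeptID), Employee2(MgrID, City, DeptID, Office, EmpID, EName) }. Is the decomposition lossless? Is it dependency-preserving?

Lossless test: (MgrID, City, DeptID)⁺ = {MgrID, Salary, City, DeptID, Office}, which contains all of one fragment — lossless.
Dependency preservation: the restricted closure of {Office} across the fragments never reaches {Salary}, so Office → Salary cannot be enforced without a join — not preserved.

lossless but not dependency-preserving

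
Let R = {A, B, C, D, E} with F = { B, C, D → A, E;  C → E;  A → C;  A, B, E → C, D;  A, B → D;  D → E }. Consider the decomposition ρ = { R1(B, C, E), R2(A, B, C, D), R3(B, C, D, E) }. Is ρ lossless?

Yes

Chase test. Columns are A, B, C, D, E; row i has aⱼ where attribute j ∈ Ri, else bᵢⱼ.
Initial tableau (one row per fragment):
  row 1: b11 a2 a3 b14 a5
  row 2: a1 a2 a3 a4 b25
  row 3: b31 a2 a3 a4 a5
Rows 2 and 3 agree on B, C, D; apply B, C, D→A, E and equate their A, E entries.
Row 2 is now all distinguished symbols — the join is lossless.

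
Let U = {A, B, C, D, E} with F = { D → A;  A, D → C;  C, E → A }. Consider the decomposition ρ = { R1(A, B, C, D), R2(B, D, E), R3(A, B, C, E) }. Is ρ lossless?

Yes

Chase test. Columns are A, B, C, D, E; row i has aⱼ where attribute j ∈ Ri, else bᵢⱼ.
Initial tableau (one row per fragment):
  row 1: a1 a2 a3 a4 b15
  row 2: b21 a2 b23 a4 a5
  row 3: a1 a2 a3 b34 a5
Rows 1 and 2 agree on D; apply D→A and equate their A entries.
Rows 1 and 2 agree on A, D; apply A, D→C and equate their C entries.
Row 2 is now all distinguished symbols — the join is lossless.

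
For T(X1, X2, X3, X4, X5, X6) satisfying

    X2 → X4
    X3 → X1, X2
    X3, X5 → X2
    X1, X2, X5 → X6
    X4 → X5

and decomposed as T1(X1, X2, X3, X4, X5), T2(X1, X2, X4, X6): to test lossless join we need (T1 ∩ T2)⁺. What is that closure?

T1 ∩ T2 = {X1, X2, X4}.
X4 → X5 applies, adding X5
X1, X2, X5 → X6 applies, adding X6
Closure: {X1, X2, X4, X5, X6}.

X1, X2, X4, X5, X6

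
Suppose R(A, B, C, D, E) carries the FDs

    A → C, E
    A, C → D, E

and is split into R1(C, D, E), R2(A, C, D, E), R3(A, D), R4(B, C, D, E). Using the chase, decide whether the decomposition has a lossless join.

Chase test. Columns are A, B, C, D, E; row i has aⱼ where attribute j ∈ Ri, else bᵢⱼ.
Initial tableau (one row per fragment):
  row 1: b11 b12 a3 a4 a5
  row 2: a1 b22 a3 a4 a5
  row 3: a1 b32 b33 a4 b35
  row 4: b41 a2 a3 a4 a5
Rows 2 and 3 agree on A; apply A→C, E and equate their C, E entries.
No row becomes fully distinguished — the join is lossy.

No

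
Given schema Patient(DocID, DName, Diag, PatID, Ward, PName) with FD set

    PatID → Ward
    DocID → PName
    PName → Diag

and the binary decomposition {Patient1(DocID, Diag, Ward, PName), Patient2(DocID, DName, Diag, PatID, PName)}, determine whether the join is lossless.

No

Common attributes: Patient1 ∩ Patient2 = {DocID, Diag, PName}.
No dependency enlarges {DocID, Diag, PName}, so (DocID, Diag, PName)⁺ = {DocID, Diag, PName}.
The closure contains neither all of Patient1 = {DocID, Diag, Ward, PName} nor all of Patient2 = {DocID, DName, Diag, PatID, PName}, so the common attributes are not a superkey of either fragment. The join is lossy.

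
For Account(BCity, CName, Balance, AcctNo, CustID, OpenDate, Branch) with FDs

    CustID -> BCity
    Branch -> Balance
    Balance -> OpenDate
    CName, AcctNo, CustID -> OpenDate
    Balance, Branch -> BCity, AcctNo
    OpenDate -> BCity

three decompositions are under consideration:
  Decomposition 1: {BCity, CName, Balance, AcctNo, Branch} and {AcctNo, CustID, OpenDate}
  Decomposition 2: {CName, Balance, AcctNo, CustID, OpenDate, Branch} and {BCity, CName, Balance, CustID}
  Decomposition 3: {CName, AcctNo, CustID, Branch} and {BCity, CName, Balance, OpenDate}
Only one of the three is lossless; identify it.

Decomposition 2

Decomposition 1: common = {AcctNo}, closure = {AcctNo} → lossy.
Decomposition 2: common = {CName, Balance, CustID}, closure = {BCity, CName, Balance, CustID, OpenDate} → lossless.
Decomposition 3: common = {CName}, closure = {CName} → lossy.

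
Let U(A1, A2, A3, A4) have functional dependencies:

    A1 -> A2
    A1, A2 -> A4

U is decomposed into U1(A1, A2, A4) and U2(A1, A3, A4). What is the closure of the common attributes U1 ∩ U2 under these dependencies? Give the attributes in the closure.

A1, A2, A4

U1 ∩ U2 = {A1, A4}.
A1 → A2 applies, adding A2
Closure: {A1, A2, A4}.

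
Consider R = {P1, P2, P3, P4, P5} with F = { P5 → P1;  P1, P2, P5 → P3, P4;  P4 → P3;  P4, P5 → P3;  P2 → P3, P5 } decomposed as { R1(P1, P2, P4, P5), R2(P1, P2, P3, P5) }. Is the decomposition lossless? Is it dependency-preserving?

lossless but not dependency-preserving

Lossless test: (P1, P2, P5)⁺ = {P1, P2, P3, P4, P5}, which contains all of one fragment — lossless.
Dependency preservation: the restricted closure of {P4} across the fragments never reaches {P3}, so P4 → P3 cannot be enforced without a join — not preserved.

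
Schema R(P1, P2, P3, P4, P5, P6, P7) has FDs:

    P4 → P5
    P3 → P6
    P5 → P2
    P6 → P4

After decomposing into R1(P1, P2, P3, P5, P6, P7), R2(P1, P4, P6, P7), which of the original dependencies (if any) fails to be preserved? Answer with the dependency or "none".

Check P4 → P5: no single fragment contains all of {P4, P5}, and the restricted closure of {P4} across the fragments never reaches {P5}.
P3 → P6 is preserved.
P5 → P2 is preserved.
P6 → P4 is preserved.

P4 → P5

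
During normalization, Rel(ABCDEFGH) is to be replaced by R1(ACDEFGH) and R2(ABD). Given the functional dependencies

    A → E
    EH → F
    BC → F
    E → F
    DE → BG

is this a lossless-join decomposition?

Yes

Common attributes: R1 ∩ R2 = {AD}.
Closure of {AD}: A → E applies, adding E; E → F applies, adding F; DE → BG applies, adding BG. So (AD)⁺ = {ABDEFG}.
This closure contains every attribute of R2, so R1 ∩ R2 → R2. The join is lossless.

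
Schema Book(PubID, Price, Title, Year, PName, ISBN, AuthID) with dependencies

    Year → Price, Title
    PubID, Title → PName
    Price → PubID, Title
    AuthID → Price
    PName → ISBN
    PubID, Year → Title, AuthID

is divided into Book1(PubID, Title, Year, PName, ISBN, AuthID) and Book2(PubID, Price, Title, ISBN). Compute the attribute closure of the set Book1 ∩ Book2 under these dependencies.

Book1 ∩ Book2 = {PubID, Title, ISBN}.
PubID, Title → PName applies, adding PName
Closure: {PubID, Title, PName, ISBN}.

PubID, Title, PName, ISBN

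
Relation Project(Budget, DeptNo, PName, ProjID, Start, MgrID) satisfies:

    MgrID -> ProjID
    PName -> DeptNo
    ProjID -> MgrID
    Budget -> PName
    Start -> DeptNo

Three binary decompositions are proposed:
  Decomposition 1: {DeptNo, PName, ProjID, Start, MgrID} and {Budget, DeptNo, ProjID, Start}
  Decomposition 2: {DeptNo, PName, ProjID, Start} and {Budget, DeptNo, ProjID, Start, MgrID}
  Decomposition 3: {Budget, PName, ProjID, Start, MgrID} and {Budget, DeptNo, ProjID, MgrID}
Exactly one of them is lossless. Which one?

Decomposition 3

Decomposition 1: common = {DeptNo, ProjID, Start}, closure = {DeptNo, ProjID, Start, MgrID} → lossy.
Decomposition 2: common = {DeptNo, ProjID, Start}, closure = {DeptNo, ProjID, Start, MgrID} → lossy.
Decomposition 3: common = {Budget, ProjID, MgrID}, closure = {Budget, DeptNo, PName, ProjID, MgrID} → lossless.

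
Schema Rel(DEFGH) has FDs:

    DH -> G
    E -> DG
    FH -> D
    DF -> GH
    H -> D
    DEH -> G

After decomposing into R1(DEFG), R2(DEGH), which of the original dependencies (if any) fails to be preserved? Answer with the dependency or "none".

Check DF → GH: no single fragment contains all of {DFGH}, and the restricted closure of {DF} across the fragments never reaches {GH}.
DH → G is preserved.
E → DG is preserved.
FH → D is preserved.
H → D is preserved.
DEH → G is preserved.

DF -> GH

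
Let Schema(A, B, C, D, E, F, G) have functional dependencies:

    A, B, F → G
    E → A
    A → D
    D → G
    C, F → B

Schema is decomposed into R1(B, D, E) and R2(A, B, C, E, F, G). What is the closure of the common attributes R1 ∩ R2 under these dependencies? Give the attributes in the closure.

R1 ∩ R2 = {B, E}.
E → A applies, adding A
A → D applies, adding D
D → G applies, adding G
Closure: {A, B, D, E, G}.

A, B, D, E, G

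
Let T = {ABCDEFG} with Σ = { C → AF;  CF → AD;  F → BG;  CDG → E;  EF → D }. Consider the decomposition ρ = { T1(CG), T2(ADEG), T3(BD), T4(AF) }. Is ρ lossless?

No

Chase test. Columns are ABCDEFG; row i has aⱼ where attribute j ∈ Ti, else bᵢⱼ.
Initial tableau (one row per fragment):
  row 1: b11 b12 a3 b14 b15 b16 a7
  row 2: a1 b22 b23 a4 a5 b26 a7
  row 3: b31 a2 b33 a4 b35 b36 b37
  row 4: a1 b42 b43 b44 b45 a6 b47
No row becomes fully distinguished — the join is lossy.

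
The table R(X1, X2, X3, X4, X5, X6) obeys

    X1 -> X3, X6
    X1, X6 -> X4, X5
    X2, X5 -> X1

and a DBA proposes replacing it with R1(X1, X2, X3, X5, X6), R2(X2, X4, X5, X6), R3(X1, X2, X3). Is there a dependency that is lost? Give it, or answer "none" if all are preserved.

X1, X6 -> X4, X5

Check X1, X6 → X4, X5: no single fragment contains all of {X1, X4, X5, X6}, and the restricted closure of {X1, X6} across the fragments never reaches {X4, X5}.
X1 → X3, X6 is preserved.
X2, X5 → X1 is preserved.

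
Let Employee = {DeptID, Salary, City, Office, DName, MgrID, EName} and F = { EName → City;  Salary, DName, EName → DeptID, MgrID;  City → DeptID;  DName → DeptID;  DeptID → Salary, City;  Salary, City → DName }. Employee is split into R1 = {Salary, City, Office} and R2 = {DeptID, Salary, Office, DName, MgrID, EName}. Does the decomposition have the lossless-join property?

Common attributes: R1 ∩ R2 = {Salary, Office}.
No dependency enlarges {Salary, Office}, so (Salary, Office)⁺ = {Salary, Office}.
The closure contains neither all of R1 = {Salary, City, Office} nor all of R2 = {DeptID, Salary, Office, DName, MgrID, EName}, so the common attributes are not a superkey of either fragment. The join is lossy.

No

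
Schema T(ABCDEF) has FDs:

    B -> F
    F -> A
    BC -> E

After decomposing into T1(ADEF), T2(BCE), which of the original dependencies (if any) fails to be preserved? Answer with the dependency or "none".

B -> F

Check B → F: no single fragment contains all of {BF}, and the restricted closure of {B} across the fragments never reaches {F}.
F → A is preserved.
BC → E is preserved.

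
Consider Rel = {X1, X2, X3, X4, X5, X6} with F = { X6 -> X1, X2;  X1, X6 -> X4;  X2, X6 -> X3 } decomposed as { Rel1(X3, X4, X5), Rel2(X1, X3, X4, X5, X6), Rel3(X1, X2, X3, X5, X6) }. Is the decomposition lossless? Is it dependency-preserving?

Lossless test (chase): Rows 2 and 3 agree on X6; apply X6→X1, X2 and equate their X1, X2 entries. Rows 2 and 3 agree on X1, X6; apply X1, X6→X4 and equate their X4 entries. Row 2 is now all distinguished symbols — the join is lossless.
Dependency preservation: every FD's attributes lie within a single fragment, so each can be enforced locally — preserved.

lossless and dependency-preserving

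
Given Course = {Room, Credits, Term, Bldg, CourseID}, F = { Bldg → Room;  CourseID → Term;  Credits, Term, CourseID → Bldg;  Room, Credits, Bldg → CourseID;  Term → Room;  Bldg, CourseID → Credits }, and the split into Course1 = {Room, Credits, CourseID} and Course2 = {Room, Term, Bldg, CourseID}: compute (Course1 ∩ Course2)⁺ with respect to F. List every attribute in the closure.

Room, Term, CourseID

Course1 ∩ Course2 = {Room, CourseID}.
CourseID → Term applies, adding Term
Closure: {Room, Term, CourseID}.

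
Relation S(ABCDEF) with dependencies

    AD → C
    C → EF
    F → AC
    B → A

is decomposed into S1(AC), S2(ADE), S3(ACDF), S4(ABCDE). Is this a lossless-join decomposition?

Yes

Chase test. Columns are ABCDEF; row i has aⱼ where attribute j ∈ Si, else bᵢⱼ.
Initial tableau (one row per fragment):
  row 1: a1 b12 a3 b14 b15 b16
  row 2: a1 b22 b23 a4 a5 b26
  row 3: a1 b32 a3 a4 b35 a6
  row 4: a1 a2 a3 a4 a5 b46
Rows 2 and 3 agree on AD; apply AD→C and equate their C entries.
Rows 1 and 2 agree on C; apply C→EF and equate their EF entries.
Rows 1 and 3 agree on C; apply C→EF and equate their EF entries.
Rows 1 and 4 agree on C; apply C→EF and equate their EF entries.
Row 4 is now all distinguished symbols — the join is lossless.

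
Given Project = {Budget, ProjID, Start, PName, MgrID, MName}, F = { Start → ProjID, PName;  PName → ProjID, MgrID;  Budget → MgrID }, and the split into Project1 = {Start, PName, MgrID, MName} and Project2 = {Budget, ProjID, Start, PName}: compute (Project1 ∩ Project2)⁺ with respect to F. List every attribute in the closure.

ProjID, Start, PName, MgrID

Project1 ∩ Project2 = {Start, PName}.
Start → ProjID, PName applies, adding ProjID
PName → ProjID, MgrID applies, adding MgrID
Closure: {ProjID, Start, PName, MgrID}.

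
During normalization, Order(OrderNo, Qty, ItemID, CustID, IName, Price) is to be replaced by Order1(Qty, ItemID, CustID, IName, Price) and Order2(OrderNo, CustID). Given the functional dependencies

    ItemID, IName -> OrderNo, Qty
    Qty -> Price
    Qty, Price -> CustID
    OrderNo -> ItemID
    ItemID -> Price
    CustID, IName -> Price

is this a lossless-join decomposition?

No

Common attributes: Order1 ∩ Order2 = {CustID}.
No dependency enlarges {CustID}, so (CustID)⁺ = {CustID}.
The closure contains neither all of Order1 = {Qty, ItemID, CustID, IName, Price} nor all of Order2 = {OrderNo, CustID}, so the common attributes are not a superkey of either fragment. The join is lossy.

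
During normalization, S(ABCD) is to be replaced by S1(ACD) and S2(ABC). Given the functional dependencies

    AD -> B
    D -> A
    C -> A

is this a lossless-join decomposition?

No

Common attributes: S1 ∩ S2 = {AC}.
No dependency enlarges {AC}, so (AC)⁺ = {AC}.
The closure contains neither all of S1 = {ACD} nor all of S2 = {ABC}, so the common attributes are not a superkey of either fragment. The join is lossy.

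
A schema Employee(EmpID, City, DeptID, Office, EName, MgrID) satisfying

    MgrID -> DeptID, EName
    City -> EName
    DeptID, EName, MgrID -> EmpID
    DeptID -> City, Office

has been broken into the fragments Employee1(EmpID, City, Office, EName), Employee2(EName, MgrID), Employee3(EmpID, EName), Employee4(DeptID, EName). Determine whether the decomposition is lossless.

No

Chase test. Columns are EmpID, City, DeptID, Office, EName, MgrID; row i has aⱼ where attribute j ∈ Employeei, else bᵢⱼ.
Initial tableau (one row per fragment):
  row 1: a1 a2 b13 a4 a5 b16
  row 2: b21 b22 b23 b24 a5 a6
  row 3: a1 b32 b33 b34 a5 b36
  row 4: b41 b42 a3 b44 a5 b46
No row becomes fully distinguished — the join is lossy.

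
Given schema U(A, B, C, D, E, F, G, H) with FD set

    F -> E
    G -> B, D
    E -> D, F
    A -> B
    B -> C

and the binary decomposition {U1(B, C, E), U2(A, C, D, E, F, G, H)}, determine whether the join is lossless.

Common attributes: U1 ∩ U2 = {C, E}.
Closure of {C, E}: E → D, F applies, adding D, F. So (C, E)⁺ = {C, D, E, F}.
The closure contains neither all of U1 = {B, C, E} nor all of U2 = {A, C, D, E, F, G, H}, so the common attributes are not a superkey of either fragment. The join is lossy.

No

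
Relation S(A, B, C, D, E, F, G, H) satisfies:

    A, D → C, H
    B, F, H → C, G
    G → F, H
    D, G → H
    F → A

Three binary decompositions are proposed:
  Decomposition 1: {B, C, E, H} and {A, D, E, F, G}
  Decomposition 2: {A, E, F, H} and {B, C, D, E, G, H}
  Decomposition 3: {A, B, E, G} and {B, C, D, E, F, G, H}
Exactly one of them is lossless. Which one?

Decomposition 3

Decomposition 1: common = {E}, closure = {E} → lossy.
Decomposition 2: common = {E, H}, closure = {E, H} → lossy.
Decomposition 3: common = {B, E, G}, closure = {A, B, C, E, F, G, H} → lossless.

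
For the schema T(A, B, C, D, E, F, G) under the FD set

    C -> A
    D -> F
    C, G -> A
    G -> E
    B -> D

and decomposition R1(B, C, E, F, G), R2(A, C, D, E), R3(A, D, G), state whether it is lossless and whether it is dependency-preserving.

Lossless test (chase): Rows 1 and 2 agree on C; apply C→A and equate their A entries. Rows 2 and 3 agree on D; apply D→F and equate their F entries. Rows 1 and 3 agree on G; apply G→E and equate their E entries. No row becomes fully distinguished — the join is lossy.
Dependency preservation: the restricted closure of {D} across the fragments never reaches {F}, so D → F cannot be enforced without a join — not preserved.

lossy and not dependency-preserving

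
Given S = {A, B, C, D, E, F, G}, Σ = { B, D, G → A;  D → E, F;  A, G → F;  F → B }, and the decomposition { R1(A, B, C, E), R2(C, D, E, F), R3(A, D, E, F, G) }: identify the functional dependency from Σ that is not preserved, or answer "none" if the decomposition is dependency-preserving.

F → B

Check F → B: no single fragment contains all of {B, F}, and the restricted closure of {F} across the fragments never reaches {B}.
B, D, G → A is preserved.
D → E, F is preserved.
A, G → F is preserved.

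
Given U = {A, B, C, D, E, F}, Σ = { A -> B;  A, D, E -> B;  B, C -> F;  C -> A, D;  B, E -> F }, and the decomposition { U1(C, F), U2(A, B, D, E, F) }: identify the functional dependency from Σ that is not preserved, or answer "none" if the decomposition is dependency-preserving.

Check C → A, D: no single fragment contains all of {A, C, D}, and the restricted closure of {C} across the fragments never reaches {A, D}.
A → B is preserved.
A, D, E → B is preserved.
B, C → F is preserved.
B, E → F is preserved.

C -> A, D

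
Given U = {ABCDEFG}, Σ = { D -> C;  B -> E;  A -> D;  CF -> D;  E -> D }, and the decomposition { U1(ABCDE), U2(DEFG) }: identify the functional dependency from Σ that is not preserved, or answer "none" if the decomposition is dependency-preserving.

Check CF → D: no single fragment contains all of {CDF}, and the restricted closure of {CF} across the fragments never reaches {D}.
D → C is preserved.
B → E is preserved.
A → D is preserved.
E → D is preserved.

CF -> D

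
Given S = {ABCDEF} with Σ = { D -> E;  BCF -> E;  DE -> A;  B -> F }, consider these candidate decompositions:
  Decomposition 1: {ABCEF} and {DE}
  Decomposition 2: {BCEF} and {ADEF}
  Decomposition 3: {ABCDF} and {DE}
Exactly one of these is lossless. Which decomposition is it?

Decomposition 3

Decomposition 1: common = {E}, closure = {E} → lossy.
Decomposition 2: common = {EF}, closure = {EF} → lossy.
Decomposition 3: common = {D}, closure = {ADE} → lossless.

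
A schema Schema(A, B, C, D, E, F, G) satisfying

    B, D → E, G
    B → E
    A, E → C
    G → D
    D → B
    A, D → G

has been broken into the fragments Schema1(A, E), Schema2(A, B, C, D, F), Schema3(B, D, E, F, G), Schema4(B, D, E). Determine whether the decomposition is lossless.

Chase test. Columns are A, B, C, D, E, F, G; row i has aⱼ where attribute j ∈ Schemai, else bᵢⱼ.
Initial tableau (one row per fragment):
  row 1: a1 b12 b13 b14 a5 b16 b17
  row 2: a1 a2 a3 a4 b25 a6 b27
  row 3: b31 a2 b33 a4 a5 a6 a7
  row 4: b41 a2 b43 a4 a5 b46 b47
Rows 2 and 3 agree on B, D; apply B, D→E, G and equate their E, G entries.
Rows 2 and 4 agree on B, D; apply B, D→E, G and equate their E, G entries.
Rows 1 and 2 agree on A, E; apply A, E→C and equate their C entries.
Row 2 is now all distinguished symbols — the join is lossless.

Yes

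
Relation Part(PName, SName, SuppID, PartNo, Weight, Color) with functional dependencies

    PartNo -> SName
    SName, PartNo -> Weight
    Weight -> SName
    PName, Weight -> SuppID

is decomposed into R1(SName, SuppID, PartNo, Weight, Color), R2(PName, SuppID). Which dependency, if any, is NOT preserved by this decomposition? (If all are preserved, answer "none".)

Check PName, Weight → SuppID: no single fragment contains all of {PName, SuppID, Weight}, and the restricted closure of {PName, Weight} across the fragments never reaches {SuppID}.
PartNo → SName is preserved.
SName, PartNo → Weight is preserved.
Weight → SName is preserved.

PName, Weight -> SuppID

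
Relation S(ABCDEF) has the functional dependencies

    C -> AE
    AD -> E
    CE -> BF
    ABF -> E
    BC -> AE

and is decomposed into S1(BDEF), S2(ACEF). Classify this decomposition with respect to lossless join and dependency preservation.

Lossless test: (EF)⁺ = {EF}, which is a superkey of neither fragment — lossy.
Dependency preservation: the restricted closure of {AD} across the fragments never reaches {E}, so AD → E cannot be enforced without a join — not preserved.

lossy and not dependency-preserving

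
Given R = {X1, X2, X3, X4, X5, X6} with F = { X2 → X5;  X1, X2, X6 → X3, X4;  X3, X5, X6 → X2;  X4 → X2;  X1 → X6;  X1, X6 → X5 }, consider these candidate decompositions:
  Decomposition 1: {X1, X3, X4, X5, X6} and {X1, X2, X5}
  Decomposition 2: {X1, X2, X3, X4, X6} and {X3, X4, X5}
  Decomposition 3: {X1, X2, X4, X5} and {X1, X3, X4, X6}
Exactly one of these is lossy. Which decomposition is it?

Decomposition 1

Decomposition 1: common = {X1, X5}, closure = {X1, X5, X6} → lossy.
Decomposition 2: common = {X3, X4}, closure = {X2, X3, X4, X5} → lossless.
Decomposition 3: common = {X1, X4}, closure = {X1, X2, X3, X4, X5, X6} → lossless.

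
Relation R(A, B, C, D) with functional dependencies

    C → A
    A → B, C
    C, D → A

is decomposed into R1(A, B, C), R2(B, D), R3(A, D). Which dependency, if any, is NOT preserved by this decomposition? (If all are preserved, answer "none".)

C → A lies within R1.
A → B, C lies within R1.
C, D → A: restricted closure across fragments reaches A.
Every dependency is enforceable on the fragments, so the decomposition is dependency-preserving.

none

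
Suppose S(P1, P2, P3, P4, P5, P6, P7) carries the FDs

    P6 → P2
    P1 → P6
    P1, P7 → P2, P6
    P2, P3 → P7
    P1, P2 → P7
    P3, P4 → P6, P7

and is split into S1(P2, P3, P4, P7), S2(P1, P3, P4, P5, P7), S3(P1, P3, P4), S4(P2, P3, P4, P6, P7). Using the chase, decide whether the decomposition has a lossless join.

Yes

Chase test. Columns are P1, P2, P3, P4, P5, P6, P7; row i has aⱼ where attribute j ∈ Si, else bᵢⱼ.
Initial tableau (one row per fragment):
  row 1: b11 a2 a3 a4 b15 b16 a7
  row 2: a1 b22 a3 a4 a5 b26 a7
  row 3: a1 b32 a3 a4 b35 b36 b37
  row 4: b41 a2 a3 a4 b45 a6 a7
Rows 2 and 3 agree on P1; apply P1→P6 and equate their P6 entries.
Rows 1 and 2 agree on P3, P4; apply P3, P4→P6, P7 and equate their P6, P7 entries.
Rows 1 and 3 agree on P3, P4; apply P3, P4→P6, P7 and equate their P6, P7 entries.
Rows 1 and 4 agree on P3, P4; apply P3, P4→P6, P7 and equate their P6, P7 entries.
Rows 1 and 2 agree on P6; apply P6→P2 and equate their P2 entries.
Rows 1 and 3 agree on P6; apply P6→P2 and equate their P2 entries.
Row 2 is now all distinguished symbols — the join is lossless.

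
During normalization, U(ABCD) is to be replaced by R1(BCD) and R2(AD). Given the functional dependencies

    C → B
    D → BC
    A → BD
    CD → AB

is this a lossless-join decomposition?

Common attributes: R1 ∩ R2 = {D}.
Closure of {D}: D → BC applies, adding BC; CD → AB applies, adding A. So (D)⁺ = {ABCD}.
This closure contains every attribute of R1, so R1 ∩ R2 → R1. The join is lossless.

Yes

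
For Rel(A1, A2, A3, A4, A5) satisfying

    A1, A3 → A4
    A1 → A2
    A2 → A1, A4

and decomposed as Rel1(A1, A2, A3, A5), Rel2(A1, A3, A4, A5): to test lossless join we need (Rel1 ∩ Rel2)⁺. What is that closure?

A1, A2, A3, A4, A5

Rel1 ∩ Rel2 = {A1, A3, A5}.
A1, A3 → A4 applies, adding A4
A1 → A2 applies, adding A2
Closure: {A1, A2, A3, A4, A5}.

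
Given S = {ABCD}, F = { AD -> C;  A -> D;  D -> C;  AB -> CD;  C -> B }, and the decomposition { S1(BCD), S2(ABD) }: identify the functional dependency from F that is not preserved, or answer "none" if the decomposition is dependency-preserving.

none

AD → C: restricted closure across fragments reaches C.
A → D lies within S2.
D → C lies within S1.
AB → CD: restricted closure across fragments reaches CD.
C → B lies within S1.
Every dependency is enforceable on the fragments, so the decomposition is dependency-preserving.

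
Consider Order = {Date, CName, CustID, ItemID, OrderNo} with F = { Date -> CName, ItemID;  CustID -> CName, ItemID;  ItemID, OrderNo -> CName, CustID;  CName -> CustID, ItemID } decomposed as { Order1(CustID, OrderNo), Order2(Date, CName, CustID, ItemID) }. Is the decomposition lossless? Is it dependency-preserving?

lossy and not dependency-preserving

Lossless test: (CustID)⁺ = {CName, CustID, ItemID}, which is a superkey of neither fragment — lossy.
Dependency preservation: the restricted closure of {ItemID, OrderNo} across the fragments never reaches {CName, CustID}, so ItemID, OrderNo → CName, CustID cannot be enforced without a join — not preserved.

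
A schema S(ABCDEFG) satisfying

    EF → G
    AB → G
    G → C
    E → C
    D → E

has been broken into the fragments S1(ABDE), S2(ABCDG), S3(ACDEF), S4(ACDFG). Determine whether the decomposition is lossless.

No

Chase test. Columns are ABCDEFG; row i has aⱼ where attribute j ∈ Si, else bᵢⱼ.
Initial tableau (one row per fragment):
  row 1: a1 a2 b13 a4 a5 b16 b17
  row 2: a1 a2 a3 a4 b25 b26 a7
  row 3: a1 b32 a3 a4 a5 a6 b37
  row 4: a1 b42 a3 a4 b45 a6 a7
Rows 1 and 2 agree on AB; apply AB→G and equate their G entries.
Rows 1 and 2 agree on G; apply G→C and equate their C entries.
Rows 1 and 2 agree on D; apply D→E and equate their E entries.
Rows 1 and 4 agree on D; apply D→E and equate their E entries.
Rows 3 and 4 agree on EF; apply EF→G and equate their G entries.
No row becomes fully distinguished — the join is lossy.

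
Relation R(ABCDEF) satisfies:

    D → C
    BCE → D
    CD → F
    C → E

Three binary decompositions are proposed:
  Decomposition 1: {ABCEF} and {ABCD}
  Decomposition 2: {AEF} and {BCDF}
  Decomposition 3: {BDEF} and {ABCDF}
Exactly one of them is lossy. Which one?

Decomposition 1: common = {ABC}, closure = {ABCDEF} → lossless.
Decomposition 2: common = {F}, closure = {F} → lossy.
Decomposition 3: common = {BDF}, closure = {BCDEF} → lossless.

Decomposition 2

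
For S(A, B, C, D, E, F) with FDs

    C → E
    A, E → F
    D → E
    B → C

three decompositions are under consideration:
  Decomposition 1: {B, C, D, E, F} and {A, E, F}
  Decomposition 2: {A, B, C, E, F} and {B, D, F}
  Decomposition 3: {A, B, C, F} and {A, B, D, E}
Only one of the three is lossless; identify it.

Decomposition 1: common = {E, F}, closure = {E, F} → lossy.
Decomposition 2: common = {B, F}, closure = {B, C, E, F} → lossy.
Decomposition 3: common = {A, B}, closure = {A, B, C, E, F} → lossless.

Decomposition 3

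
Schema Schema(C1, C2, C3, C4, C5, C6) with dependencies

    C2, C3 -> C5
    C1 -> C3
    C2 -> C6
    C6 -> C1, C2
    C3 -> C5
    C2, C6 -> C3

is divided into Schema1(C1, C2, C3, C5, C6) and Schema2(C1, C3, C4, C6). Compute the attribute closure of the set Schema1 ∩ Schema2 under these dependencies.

C1, C2, C3, C5, C6

Schema1 ∩ Schema2 = {C1, C3, C6}.
C6 → C1, C2 applies, adding C2
C3 → C5 applies, adding C5
Closure: {C1, C2, C3, C5, C6}.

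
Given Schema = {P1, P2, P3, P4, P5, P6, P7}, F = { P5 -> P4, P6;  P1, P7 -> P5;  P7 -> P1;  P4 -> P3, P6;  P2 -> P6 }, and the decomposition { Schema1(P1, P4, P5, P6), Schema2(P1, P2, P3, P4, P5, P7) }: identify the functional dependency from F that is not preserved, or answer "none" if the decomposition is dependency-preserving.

P2 -> P6

Check P2 → P6: no single fragment contains all of {P2, P6}, and the restricted closure of {P2} across the fragments never reaches {P6}.
P5 → P4, P6 is preserved.
P1, P7 → P5 is preserved.
P7 → P1 is preserved.
P4 → P3, P6 is preserved.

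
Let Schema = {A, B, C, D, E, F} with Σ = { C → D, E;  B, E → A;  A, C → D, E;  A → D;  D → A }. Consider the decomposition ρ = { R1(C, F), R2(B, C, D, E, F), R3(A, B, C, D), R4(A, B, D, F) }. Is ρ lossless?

Yes

Chase test. Columns are A, B, C, D, E, F; row i has aⱼ where attribute j ∈ Ri, else bᵢⱼ.
Initial tableau (one row per fragment):
  row 1: b11 b12 a3 b14 b15 a6
  row 2: b21 a2 a3 a4 a5 a6
  row 3: a1 a2 a3 a4 b35 b36
  row 4: a1 a2 b43 a4 b45 a6
Rows 1 and 2 agree on C; apply C→D, E and equate their D, E entries.
Rows 1 and 3 agree on C; apply C→D, E and equate their D, E entries.
Rows 2 and 3 agree on B, E; apply B, E→A and equate their A entries.
Rows 1 and 2 agree on D; apply D→A and equate their A entries.
Row 2 is now all distinguished symbols — the join is lossless.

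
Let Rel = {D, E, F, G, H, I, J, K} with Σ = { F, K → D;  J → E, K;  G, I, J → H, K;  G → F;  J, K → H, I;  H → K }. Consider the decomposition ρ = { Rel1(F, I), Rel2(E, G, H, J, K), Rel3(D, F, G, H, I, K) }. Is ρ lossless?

Chase test. Columns are D, E, F, G, H, I, J, K; row i has aⱼ where attribute j ∈ Reli, else bᵢⱼ.
Initial tableau (one row per fragment):
  row 1: b11 b12 a3 b14 b15 a6 b17 b18
  row 2: b21 a2 b23 a4 a5 b26 a7 a8
  row 3: a1 b32 a3 a4 a5 a6 b37 a8
Rows 2 and 3 agree on G; apply G→F and equate their F entries.
Rows 2 and 3 agree on F, K; apply F, K→D and equate their D entries.
No row becomes fully distinguished — the join is lossy.

No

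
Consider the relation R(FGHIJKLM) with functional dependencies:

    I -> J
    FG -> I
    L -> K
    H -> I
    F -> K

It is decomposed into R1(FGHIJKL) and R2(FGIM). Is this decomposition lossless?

Common attributes: R1 ∩ R2 = {FGI}.
Closure of {FGI}: I → J applies, adding J; F → K applies, adding K. So (FGI)⁺ = {FGIJK}.
The closure contains neither all of R1 = {FGHIJKL} nor all of R2 = {FGIM}, so the common attributes are not a superkey of either fragment. The join is lossy.

No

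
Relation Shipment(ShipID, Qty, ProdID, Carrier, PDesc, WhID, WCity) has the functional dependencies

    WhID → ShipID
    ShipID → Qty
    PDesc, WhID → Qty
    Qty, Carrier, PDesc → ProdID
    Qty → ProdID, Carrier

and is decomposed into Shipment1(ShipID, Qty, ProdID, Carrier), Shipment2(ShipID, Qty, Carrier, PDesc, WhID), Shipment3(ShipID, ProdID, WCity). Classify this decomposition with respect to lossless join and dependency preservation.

lossy but dependency-preserving

Lossless test (chase): Rows 1 and 3 agree on ShipID; apply ShipID→Qty and equate their Qty entries. Rows 1 and 2 agree on Qty; apply Qty→ProdID, Carrier and equate their ProdID, Carrier entries. Rows 1 and 3 agree on Qty; apply Qty→ProdID, Carrier and equate their ProdID, Carrier entries. No row becomes fully distinguished — the join is lossy.
Dependency preservation: Qty, Carrier, PDesc → ProdID is not contained in any single fragment, but the restricted closure of its left-hand side across the fragments still reaches the right-hand side; the remaining FDs each lie inside some fragment. All dependencies are preserved.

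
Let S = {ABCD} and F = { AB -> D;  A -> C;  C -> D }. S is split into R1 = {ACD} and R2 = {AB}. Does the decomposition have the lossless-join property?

Yes

Common attributes: R1 ∩ R2 = {A}.
Closure of {A}: A → C applies, adding C; C → D applies, adding D. So (A)⁺ = {ACD}.
This closure contains every attribute of R1, so R1 ∩ R2 → R1. The join is lossless.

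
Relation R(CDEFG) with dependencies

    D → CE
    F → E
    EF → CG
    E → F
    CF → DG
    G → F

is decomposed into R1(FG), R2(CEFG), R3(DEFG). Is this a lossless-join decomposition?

Chase test. Columns are CDEFG; row i has aⱼ where attribute j ∈ Ri, else bᵢⱼ.
Initial tableau (one row per fragment):
  row 1: b11 b12 b13 a4 a5
  row 2: a1 b22 a3 a4 a5
  row 3: b31 a2 a3 a4 a5
Rows 1 and 2 agree on F; apply F→E and equate their E entries.
Rows 1 and 2 agree on EF; apply EF→CG and equate their CG entries.
Rows 1 and 3 agree on EF; apply EF→CG and equate their CG entries.
Rows 1 and 2 agree on CF; apply CF→DG and equate their DG entries.
Rows 1 and 3 agree on CF; apply CF→DG and equate their DG entries.
Row 1 is now all distinguished symbols — the join is lossless.

Yes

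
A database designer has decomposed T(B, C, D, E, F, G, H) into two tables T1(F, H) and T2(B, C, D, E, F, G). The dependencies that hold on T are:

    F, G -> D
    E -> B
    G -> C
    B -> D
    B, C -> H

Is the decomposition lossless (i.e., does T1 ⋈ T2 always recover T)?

No

Common attributes: T1 ∩ T2 = {F}.
No dependency enlarges {F}, so (F)⁺ = {F}.
The closure contains neither all of T1 = {F, H} nor all of T2 = {B, C, D, E, F, G}, so the common attributes are not a superkey of either fragment. The join is lossy.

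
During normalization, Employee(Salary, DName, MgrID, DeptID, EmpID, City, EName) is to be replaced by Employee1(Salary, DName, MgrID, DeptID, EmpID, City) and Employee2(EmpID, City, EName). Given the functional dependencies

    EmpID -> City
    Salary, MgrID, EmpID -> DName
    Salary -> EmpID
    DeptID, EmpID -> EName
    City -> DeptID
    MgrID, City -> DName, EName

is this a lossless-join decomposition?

Yes

Common attributes: Employee1 ∩ Employee2 = {EmpID, City}.
Closure of {EmpID, City}: City → DeptID applies, adding DeptID; DeptID, EmpID → EName applies, adding EName. So (EmpID, City)⁺ = {DeptID, EmpID, City, EName}.
This closure contains every attribute of Employee2, so Employee1 ∩ Employee2 → Employee2. The join is lossless.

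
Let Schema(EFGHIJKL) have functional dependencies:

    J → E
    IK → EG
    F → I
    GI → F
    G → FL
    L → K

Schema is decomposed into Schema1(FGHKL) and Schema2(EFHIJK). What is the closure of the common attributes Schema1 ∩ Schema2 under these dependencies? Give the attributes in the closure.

EFGHIKL

Schema1 ∩ Schema2 = {FHK}.
F → I applies, adding I
IK → EG applies, adding EG
G → FL applies, adding L
Closure: {EFGHIKL}.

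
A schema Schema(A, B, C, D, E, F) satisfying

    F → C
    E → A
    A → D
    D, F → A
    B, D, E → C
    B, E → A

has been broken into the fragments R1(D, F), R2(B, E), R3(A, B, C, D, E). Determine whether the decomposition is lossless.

No

Chase test. Columns are A, B, C, D, E, F; row i has aⱼ where attribute j ∈ Ri, else bᵢⱼ.
Initial tableau (one row per fragment):
  row 1: b11 b12 b13 a4 b15 a6
  row 2: b21 a2 b23 b24 a5 b26
  row 3: a1 a2 a3 a4 a5 b36
Rows 2 and 3 agree on E; apply E→A and equate their A entries.
Rows 2 and 3 agree on A; apply A→D and equate their D entries.
Rows 2 and 3 agree on B, D, E; apply B, D, E→C and equate their C entries.
No row becomes fully distinguished — the join is lossy.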